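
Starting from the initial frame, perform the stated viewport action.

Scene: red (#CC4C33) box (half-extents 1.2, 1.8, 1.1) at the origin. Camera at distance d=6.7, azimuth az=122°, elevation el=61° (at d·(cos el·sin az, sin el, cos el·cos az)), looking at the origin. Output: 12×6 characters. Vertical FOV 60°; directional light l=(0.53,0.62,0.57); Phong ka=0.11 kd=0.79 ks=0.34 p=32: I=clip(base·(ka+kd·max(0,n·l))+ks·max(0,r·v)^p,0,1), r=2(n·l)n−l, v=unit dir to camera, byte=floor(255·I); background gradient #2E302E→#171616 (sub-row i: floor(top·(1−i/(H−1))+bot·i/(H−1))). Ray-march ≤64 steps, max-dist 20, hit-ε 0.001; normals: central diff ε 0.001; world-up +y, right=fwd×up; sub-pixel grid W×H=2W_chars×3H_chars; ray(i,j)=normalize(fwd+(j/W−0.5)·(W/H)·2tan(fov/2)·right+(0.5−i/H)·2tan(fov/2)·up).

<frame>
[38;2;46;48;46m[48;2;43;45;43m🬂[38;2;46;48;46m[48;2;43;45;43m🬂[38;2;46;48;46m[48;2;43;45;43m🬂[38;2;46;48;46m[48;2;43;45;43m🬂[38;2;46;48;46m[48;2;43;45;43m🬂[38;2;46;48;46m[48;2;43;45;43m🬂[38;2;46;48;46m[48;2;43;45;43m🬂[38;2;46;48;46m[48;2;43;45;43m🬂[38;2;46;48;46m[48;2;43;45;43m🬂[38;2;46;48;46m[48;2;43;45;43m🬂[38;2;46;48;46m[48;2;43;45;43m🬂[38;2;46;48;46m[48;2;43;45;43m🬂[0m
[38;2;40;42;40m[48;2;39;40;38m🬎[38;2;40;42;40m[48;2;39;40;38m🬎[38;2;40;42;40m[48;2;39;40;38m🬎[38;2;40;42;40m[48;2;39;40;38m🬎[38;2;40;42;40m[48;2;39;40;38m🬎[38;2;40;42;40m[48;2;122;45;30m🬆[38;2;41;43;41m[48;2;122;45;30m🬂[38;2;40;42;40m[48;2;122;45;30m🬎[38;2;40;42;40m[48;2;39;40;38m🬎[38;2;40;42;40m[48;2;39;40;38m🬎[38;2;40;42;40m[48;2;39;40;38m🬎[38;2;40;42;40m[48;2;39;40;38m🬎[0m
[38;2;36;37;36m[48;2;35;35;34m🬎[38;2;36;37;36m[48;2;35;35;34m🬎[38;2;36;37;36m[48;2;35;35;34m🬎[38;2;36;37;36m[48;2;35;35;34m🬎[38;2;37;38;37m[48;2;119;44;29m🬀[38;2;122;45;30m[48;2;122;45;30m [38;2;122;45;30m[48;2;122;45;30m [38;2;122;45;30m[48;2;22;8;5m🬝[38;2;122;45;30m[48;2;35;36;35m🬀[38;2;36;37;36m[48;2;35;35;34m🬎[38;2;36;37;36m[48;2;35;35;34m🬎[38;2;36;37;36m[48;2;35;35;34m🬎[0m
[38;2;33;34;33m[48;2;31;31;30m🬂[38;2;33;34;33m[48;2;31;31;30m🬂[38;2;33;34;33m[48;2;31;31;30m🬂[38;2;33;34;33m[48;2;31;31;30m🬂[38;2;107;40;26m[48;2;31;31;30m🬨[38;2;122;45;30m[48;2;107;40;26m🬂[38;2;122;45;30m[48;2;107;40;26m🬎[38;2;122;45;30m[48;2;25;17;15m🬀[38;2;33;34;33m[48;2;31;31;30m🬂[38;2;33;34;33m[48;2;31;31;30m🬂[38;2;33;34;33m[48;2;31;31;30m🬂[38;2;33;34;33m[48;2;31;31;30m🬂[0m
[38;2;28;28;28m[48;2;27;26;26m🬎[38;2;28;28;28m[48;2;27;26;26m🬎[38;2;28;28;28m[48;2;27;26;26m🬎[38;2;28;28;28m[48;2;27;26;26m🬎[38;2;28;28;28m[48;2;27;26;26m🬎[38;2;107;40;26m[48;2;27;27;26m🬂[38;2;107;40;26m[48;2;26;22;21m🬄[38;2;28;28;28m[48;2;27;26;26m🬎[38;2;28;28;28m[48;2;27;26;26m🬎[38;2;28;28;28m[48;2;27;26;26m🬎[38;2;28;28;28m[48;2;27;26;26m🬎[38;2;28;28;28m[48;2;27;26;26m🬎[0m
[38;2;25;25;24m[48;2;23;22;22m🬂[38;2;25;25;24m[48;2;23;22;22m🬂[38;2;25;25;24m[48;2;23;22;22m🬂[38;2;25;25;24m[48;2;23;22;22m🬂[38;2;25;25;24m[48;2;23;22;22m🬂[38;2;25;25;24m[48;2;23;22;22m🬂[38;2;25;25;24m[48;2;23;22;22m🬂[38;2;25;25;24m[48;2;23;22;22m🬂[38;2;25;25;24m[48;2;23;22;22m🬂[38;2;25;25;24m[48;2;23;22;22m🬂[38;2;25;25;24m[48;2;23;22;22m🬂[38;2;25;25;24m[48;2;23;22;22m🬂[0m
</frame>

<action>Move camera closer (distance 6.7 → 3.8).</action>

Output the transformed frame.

<frame>
[38;2;46;48;46m[48;2;43;45;43m🬂[38;2;46;48;46m[48;2;43;45;43m🬂[38;2;44;46;44m[48;2;122;45;30m🬝[38;2;46;48;46m[48;2;122;45;30m🬀[38;2;122;45;30m[48;2;122;45;30m [38;2;122;45;30m[48;2;122;45;30m [38;2;122;45;30m[48;2;122;45;30m [38;2;122;45;30m[48;2;122;45;30m [38;2;122;45;30m[48;2;122;45;30m [38;2;122;45;30m[48;2;122;45;30m [38;2;46;48;46m[48;2;122;45;30m🬂[38;2;122;45;30m[48;2;44;46;44m🬃[0m
[38;2;40;41;40m[48;2;122;45;30m🬝[38;2;41;43;41m[48;2;122;45;30m🬀[38;2;122;45;30m[48;2;122;45;30m [38;2;122;45;30m[48;2;122;45;30m [38;2;122;45;30m[48;2;122;45;30m [38;2;122;45;30m[48;2;122;45;30m [38;2;122;45;30m[48;2;122;45;30m [38;2;122;45;30m[48;2;122;45;30m [38;2;122;45;30m[48;2;122;45;30m [38;2;122;45;30m[48;2;122;45;30m [38;2;122;45;30m[48;2;39;40;39m🬕[38;2;40;42;40m[48;2;39;40;38m🬎[0m
[38;2;107;40;26m[48;2;35;36;35m🬁[38;2;116;43;28m[48;2;35;35;34m🬬[38;2;122;45;30m[48;2;107;40;26m🬬[38;2;122;45;30m[48;2;122;45;30m [38;2;122;45;30m[48;2;122;45;30m [38;2;122;45;30m[48;2;122;45;30m [38;2;122;45;30m[48;2;122;45;30m [38;2;122;45;30m[48;2;122;45;30m [38;2;122;45;30m[48;2;122;45;30m [38;2;122;45;30m[48;2;35;35;34m🬝[38;2;36;37;36m[48;2;35;35;34m🬎[38;2;36;37;36m[48;2;35;35;34m🬎[0m
[38;2;33;34;33m[48;2;31;31;30m🬂[38;2;33;34;33m[48;2;31;31;30m🬂[38;2;107;40;26m[48;2;31;31;30m🬊[38;2;107;40;26m[48;2;122;45;30m🬺[38;2;122;45;30m[48;2;107;40;26m🬎[38;2;122;45;30m[48;2;122;45;30m [38;2;122;45;30m[48;2;122;45;30m [38;2;122;45;30m[48;2;122;45;30m [38;2;122;45;30m[48;2;122;45;30m [38;2;122;45;30m[48;2;31;32;31m🬀[38;2;33;34;33m[48;2;31;31;30m🬂[38;2;33;34;33m[48;2;31;31;30m🬂[0m
[38;2;28;28;28m[48;2;27;26;26m🬎[38;2;28;28;28m[48;2;27;26;26m🬎[38;2;28;28;28m[48;2;27;26;26m🬎[38;2;107;40;26m[48;2;27;27;27m🬁[38;2;107;40;26m[48;2;27;26;26m🬊[38;2;107;40;26m[48;2;122;45;30m🬺[38;2;122;45;30m[48;2;107;40;26m🬊[38;2;122;45;30m[48;2;107;40;26m🬬[38;2;122;45;30m[48;2;27;27;27m🬄[38;2;28;28;28m[48;2;27;26;26m🬎[38;2;28;28;28m[48;2;27;26;26m🬎[38;2;28;28;28m[48;2;27;26;26m🬎[0m
[38;2;25;25;24m[48;2;23;22;22m🬂[38;2;25;25;24m[48;2;23;22;22m🬂[38;2;25;25;24m[48;2;23;22;22m🬂[38;2;25;25;24m[48;2;23;22;22m🬂[38;2;25;25;24m[48;2;23;22;22m🬂[38;2;107;40;26m[48;2;23;23;22m🬁[38;2;107;40;26m[48;2;23;22;22m🬊[38;2;107;40;26m[48;2;23;23;22m🬀[38;2;25;25;24m[48;2;23;22;22m🬂[38;2;25;25;24m[48;2;23;22;22m🬂[38;2;25;25;24m[48;2;23;22;22m🬂[38;2;25;25;24m[48;2;23;22;22m🬂[0m
</frame>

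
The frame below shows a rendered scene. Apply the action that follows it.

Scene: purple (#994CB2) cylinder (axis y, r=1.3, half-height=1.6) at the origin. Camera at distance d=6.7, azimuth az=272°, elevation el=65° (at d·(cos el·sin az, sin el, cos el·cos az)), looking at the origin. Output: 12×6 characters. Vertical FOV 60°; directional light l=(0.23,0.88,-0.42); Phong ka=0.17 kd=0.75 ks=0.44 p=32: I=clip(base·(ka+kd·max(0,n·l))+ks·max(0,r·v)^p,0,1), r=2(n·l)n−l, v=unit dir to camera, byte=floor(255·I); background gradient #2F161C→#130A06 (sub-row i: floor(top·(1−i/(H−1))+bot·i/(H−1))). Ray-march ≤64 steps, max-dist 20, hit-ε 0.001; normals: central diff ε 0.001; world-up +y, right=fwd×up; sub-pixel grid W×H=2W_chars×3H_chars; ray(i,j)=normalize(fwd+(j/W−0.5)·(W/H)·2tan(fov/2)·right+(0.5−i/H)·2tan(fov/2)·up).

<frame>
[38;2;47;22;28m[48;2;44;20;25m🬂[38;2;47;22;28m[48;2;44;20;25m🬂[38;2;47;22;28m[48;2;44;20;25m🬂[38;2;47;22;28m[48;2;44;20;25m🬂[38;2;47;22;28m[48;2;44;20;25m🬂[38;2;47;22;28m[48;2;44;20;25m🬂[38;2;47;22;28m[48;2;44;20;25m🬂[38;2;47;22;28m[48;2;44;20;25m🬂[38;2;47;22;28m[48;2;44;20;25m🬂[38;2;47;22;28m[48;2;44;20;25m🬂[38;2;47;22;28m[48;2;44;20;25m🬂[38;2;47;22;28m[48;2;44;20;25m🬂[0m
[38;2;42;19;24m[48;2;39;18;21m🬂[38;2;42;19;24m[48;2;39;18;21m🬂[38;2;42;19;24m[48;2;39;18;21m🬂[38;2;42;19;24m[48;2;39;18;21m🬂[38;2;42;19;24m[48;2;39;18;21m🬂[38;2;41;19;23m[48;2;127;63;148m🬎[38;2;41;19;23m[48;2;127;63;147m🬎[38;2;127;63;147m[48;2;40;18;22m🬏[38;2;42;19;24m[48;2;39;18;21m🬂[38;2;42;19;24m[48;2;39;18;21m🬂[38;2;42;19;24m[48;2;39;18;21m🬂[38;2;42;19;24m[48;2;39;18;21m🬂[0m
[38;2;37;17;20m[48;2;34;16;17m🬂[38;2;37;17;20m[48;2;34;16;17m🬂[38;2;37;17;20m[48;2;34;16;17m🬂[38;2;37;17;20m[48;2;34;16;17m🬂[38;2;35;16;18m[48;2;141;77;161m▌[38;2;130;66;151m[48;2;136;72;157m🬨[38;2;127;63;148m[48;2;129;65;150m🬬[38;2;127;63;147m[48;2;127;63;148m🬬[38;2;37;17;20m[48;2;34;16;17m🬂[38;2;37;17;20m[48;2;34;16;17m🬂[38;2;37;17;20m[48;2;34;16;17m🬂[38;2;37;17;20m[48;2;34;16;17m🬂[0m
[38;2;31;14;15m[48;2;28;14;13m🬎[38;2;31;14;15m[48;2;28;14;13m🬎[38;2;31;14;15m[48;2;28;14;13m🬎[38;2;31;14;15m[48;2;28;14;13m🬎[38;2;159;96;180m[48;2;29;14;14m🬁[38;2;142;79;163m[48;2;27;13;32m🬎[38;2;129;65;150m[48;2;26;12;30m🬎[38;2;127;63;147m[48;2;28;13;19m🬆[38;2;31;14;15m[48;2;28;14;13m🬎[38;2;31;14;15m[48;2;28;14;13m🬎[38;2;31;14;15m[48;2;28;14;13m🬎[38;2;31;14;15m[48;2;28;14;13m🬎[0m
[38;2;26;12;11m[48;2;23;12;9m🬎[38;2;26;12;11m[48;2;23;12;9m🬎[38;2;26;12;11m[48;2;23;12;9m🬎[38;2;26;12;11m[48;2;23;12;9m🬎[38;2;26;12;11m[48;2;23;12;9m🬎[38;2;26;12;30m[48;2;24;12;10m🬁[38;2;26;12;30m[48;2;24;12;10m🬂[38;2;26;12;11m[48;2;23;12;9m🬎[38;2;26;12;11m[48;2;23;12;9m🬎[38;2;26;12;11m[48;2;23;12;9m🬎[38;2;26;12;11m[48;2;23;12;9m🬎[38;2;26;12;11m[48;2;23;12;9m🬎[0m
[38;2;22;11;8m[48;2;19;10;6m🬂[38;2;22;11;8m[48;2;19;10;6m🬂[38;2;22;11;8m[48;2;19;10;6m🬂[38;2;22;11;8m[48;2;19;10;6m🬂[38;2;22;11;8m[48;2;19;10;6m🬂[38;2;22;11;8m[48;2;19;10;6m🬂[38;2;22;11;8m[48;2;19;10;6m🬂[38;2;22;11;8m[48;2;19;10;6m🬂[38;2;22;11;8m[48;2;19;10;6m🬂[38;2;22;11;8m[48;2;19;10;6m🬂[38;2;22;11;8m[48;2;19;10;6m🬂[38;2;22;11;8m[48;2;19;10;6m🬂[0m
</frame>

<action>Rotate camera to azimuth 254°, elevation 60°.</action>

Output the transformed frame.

<frame>
[38;2;47;22;28m[48;2;44;20;25m🬂[38;2;47;22;28m[48;2;44;20;25m🬂[38;2;47;22;28m[48;2;44;20;25m🬂[38;2;47;22;28m[48;2;44;20;25m🬂[38;2;47;22;28m[48;2;44;20;25m🬂[38;2;47;22;28m[48;2;44;20;25m🬂[38;2;47;22;28m[48;2;44;20;25m🬂[38;2;47;22;28m[48;2;44;20;25m🬂[38;2;47;22;28m[48;2;44;20;25m🬂[38;2;47;22;28m[48;2;44;20;25m🬂[38;2;47;22;28m[48;2;44;20;25m🬂[38;2;47;22;28m[48;2;44;20;25m🬂[0m
[38;2;42;19;24m[48;2;39;18;21m🬂[38;2;42;19;24m[48;2;39;18;21m🬂[38;2;42;19;24m[48;2;39;18;21m🬂[38;2;42;19;24m[48;2;39;18;21m🬂[38;2;42;19;24m[48;2;39;18;21m🬂[38;2;41;19;23m[48;2;126;63;147m🬎[38;2;126;63;147m[48;2;41;19;23m🬱[38;2;126;63;147m[48;2;40;18;22m🬏[38;2;42;19;24m[48;2;39;18;21m🬂[38;2;42;19;24m[48;2;39;18;21m🬂[38;2;42;19;24m[48;2;39;18;21m🬂[38;2;42;19;24m[48;2;39;18;21m🬂[0m
[38;2;37;17;20m[48;2;34;16;17m🬂[38;2;37;17;20m[48;2;34;16;17m🬂[38;2;37;17;20m[48;2;34;16;17m🬂[38;2;37;17;20m[48;2;34;16;17m🬂[38;2;35;16;18m[48;2;127;63;147m▌[38;2;127;63;147m[48;2;127;63;148m🬬[38;2;126;63;147m[48;2;127;63;147m🬊[38;2;126;63;147m[48;2;126;63;147m [38;2;37;17;20m[48;2;34;16;17m🬂[38;2;37;17;20m[48;2;34;16;17m🬂[38;2;37;17;20m[48;2;34;16;17m🬂[38;2;37;17;20m[48;2;34;16;17m🬂[0m
[38;2;31;14;15m[48;2;28;14;13m🬎[38;2;31;14;15m[48;2;28;14;13m🬎[38;2;31;14;15m[48;2;28;14;13m🬎[38;2;31;14;15m[48;2;28;14;13m🬎[38;2;56;28;65m[48;2;29;14;14m🬁[38;2;127;63;148m[48;2;35;17;41m🬂[38;2;127;63;147m[48;2;26;12;30m🬆[38;2;127;63;147m[48;2;27;12;23m🬀[38;2;31;14;15m[48;2;28;14;13m🬎[38;2;31;14;15m[48;2;28;14;13m🬎[38;2;31;14;15m[48;2;28;14;13m🬎[38;2;31;14;15m[48;2;28;14;13m🬎[0m
[38;2;26;12;11m[48;2;23;12;9m🬎[38;2;26;12;11m[48;2;23;12;9m🬎[38;2;26;12;11m[48;2;23;12;9m🬎[38;2;26;12;11m[48;2;23;12;9m🬎[38;2;26;12;11m[48;2;23;12;9m🬎[38;2;56;28;65m[48;2;25;12;15m🬀[38;2;26;12;30m[48;2;23;12;9m🬆[38;2;26;12;30m[48;2;24;12;10m🬀[38;2;26;12;11m[48;2;23;12;9m🬎[38;2;26;12;11m[48;2;23;12;9m🬎[38;2;26;12;11m[48;2;23;12;9m🬎[38;2;26;12;11m[48;2;23;12;9m🬎[0m
[38;2;22;11;8m[48;2;19;10;6m🬂[38;2;22;11;8m[48;2;19;10;6m🬂[38;2;22;11;8m[48;2;19;10;6m🬂[38;2;22;11;8m[48;2;19;10;6m🬂[38;2;22;11;8m[48;2;19;10;6m🬂[38;2;22;11;8m[48;2;19;10;6m🬂[38;2;22;11;8m[48;2;19;10;6m🬂[38;2;22;11;8m[48;2;19;10;6m🬂[38;2;22;11;8m[48;2;19;10;6m🬂[38;2;22;11;8m[48;2;19;10;6m🬂[38;2;22;11;8m[48;2;19;10;6m🬂[38;2;22;11;8m[48;2;19;10;6m🬂[0m
</frame>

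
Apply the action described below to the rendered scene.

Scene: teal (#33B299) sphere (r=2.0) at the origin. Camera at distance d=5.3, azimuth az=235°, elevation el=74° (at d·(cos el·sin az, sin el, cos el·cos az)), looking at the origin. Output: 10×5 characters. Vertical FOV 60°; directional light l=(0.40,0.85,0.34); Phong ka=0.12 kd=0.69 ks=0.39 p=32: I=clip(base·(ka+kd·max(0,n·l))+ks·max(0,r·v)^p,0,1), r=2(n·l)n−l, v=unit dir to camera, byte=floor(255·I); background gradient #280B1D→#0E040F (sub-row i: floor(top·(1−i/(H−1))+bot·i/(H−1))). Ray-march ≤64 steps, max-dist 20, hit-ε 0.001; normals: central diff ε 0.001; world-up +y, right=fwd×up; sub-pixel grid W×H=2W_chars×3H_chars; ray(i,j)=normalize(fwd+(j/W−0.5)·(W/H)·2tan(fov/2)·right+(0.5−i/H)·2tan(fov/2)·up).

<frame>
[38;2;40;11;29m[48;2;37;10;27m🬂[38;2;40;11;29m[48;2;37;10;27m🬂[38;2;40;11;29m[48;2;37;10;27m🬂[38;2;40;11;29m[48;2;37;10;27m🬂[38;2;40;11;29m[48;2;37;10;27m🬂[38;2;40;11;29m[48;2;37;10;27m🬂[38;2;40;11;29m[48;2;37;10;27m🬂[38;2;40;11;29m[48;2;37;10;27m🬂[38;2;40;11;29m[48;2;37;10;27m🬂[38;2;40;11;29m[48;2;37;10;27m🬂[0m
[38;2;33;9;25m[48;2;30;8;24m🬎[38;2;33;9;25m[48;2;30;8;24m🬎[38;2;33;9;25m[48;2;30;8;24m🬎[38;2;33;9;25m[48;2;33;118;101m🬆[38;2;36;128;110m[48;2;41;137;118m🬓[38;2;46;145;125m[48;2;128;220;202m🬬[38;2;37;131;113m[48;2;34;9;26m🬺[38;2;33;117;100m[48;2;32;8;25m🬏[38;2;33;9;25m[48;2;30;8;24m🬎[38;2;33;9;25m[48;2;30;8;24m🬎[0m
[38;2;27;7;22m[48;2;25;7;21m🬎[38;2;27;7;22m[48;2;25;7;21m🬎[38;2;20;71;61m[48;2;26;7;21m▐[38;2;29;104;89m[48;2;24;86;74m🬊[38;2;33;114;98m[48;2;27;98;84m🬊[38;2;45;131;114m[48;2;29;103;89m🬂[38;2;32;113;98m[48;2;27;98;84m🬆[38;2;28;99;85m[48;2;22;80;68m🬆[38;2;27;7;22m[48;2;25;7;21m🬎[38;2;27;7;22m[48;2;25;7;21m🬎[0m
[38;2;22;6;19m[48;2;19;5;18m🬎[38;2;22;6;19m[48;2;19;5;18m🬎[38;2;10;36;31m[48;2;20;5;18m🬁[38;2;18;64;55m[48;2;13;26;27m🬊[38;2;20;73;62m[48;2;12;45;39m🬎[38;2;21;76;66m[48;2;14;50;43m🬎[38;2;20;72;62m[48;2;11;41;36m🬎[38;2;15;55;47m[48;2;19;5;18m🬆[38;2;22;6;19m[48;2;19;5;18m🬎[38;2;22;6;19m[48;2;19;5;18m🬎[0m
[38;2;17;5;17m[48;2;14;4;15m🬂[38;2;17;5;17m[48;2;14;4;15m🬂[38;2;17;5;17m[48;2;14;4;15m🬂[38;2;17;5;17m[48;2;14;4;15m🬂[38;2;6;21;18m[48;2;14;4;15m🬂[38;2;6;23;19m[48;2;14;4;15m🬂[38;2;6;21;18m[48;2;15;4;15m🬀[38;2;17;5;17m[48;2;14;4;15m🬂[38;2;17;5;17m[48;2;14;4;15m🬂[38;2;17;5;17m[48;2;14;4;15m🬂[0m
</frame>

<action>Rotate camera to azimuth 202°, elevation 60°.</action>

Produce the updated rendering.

<frame>
[38;2;40;11;29m[48;2;37;10;27m🬂[38;2;40;11;29m[48;2;37;10;27m🬂[38;2;40;11;29m[48;2;37;10;27m🬂[38;2;40;11;29m[48;2;37;10;27m🬂[38;2;40;11;29m[48;2;37;10;27m🬂[38;2;40;11;29m[48;2;37;10;27m🬂[38;2;40;11;29m[48;2;37;10;27m🬂[38;2;40;11;29m[48;2;37;10;27m🬂[38;2;40;11;29m[48;2;37;10;27m🬂[38;2;40;11;29m[48;2;37;10;27m🬂[0m
[38;2;33;9;25m[48;2;30;8;24m🬎[38;2;33;9;25m[48;2;30;8;24m🬎[38;2;33;9;25m[48;2;30;8;24m🬎[38;2;33;9;25m[48;2;35;124;107m🬆[38;2;45;139;120m[48;2;105;188;171m🬝[38;2;45;134;116m[48;2;32;114;98m🬕[38;2;30;107;92m[48;2;34;9;26m🬺[38;2;24;85;73m[48;2;32;8;25m🬏[38;2;33;9;25m[48;2;30;8;24m🬎[38;2;33;9;25m[48;2;30;8;24m🬎[0m
[38;2;27;7;22m[48;2;25;7;21m🬎[38;2;27;7;22m[48;2;25;7;21m🬎[38;2;25;89;76m[48;2;26;7;21m▐[38;2;29;102;87m[48;2;23;82;70m🬎[38;2;30;103;88m[48;2;23;84;72m🬆[38;2;27;96;82m[48;2;21;77;66m🬆[38;2;24;84;73m[48;2;18;65;56m🬆[38;2;17;63;54m[48;2;11;40;34m🬆[38;2;27;7;22m[48;2;25;7;21m🬎[38;2;27;7;22m[48;2;25;7;21m🬎[0m
[38;2;22;6;19m[48;2;19;5;18m🬎[38;2;22;6;19m[48;2;19;5;18m🬎[38;2;15;52;45m[48;2;20;5;18m🬁[38;2;15;56;48m[48;2;13;16;20m🬎[38;2;16;58;49m[48;2;8;30;25m🬎[38;2;15;55;47m[48;2;8;29;25m🬆[38;2;13;47;40m[48;2;7;25;21m🬂[38;2;6;24;20m[48;2;19;5;18m🬆[38;2;22;6;19m[48;2;19;5;18m🬎[38;2;22;6;19m[48;2;19;5;18m🬎[0m
[38;2;17;5;17m[48;2;14;4;15m🬂[38;2;17;5;17m[48;2;14;4;15m🬂[38;2;17;5;17m[48;2;14;4;15m🬂[38;2;17;5;17m[48;2;14;4;15m🬂[38;2;6;21;18m[48;2;14;4;15m🬂[38;2;6;21;18m[48;2;14;4;15m🬂[38;2;6;21;18m[48;2;15;4;15m🬀[38;2;17;5;17m[48;2;14;4;15m🬂[38;2;17;5;17m[48;2;14;4;15m🬂[38;2;17;5;17m[48;2;14;4;15m🬂[0m
</frame>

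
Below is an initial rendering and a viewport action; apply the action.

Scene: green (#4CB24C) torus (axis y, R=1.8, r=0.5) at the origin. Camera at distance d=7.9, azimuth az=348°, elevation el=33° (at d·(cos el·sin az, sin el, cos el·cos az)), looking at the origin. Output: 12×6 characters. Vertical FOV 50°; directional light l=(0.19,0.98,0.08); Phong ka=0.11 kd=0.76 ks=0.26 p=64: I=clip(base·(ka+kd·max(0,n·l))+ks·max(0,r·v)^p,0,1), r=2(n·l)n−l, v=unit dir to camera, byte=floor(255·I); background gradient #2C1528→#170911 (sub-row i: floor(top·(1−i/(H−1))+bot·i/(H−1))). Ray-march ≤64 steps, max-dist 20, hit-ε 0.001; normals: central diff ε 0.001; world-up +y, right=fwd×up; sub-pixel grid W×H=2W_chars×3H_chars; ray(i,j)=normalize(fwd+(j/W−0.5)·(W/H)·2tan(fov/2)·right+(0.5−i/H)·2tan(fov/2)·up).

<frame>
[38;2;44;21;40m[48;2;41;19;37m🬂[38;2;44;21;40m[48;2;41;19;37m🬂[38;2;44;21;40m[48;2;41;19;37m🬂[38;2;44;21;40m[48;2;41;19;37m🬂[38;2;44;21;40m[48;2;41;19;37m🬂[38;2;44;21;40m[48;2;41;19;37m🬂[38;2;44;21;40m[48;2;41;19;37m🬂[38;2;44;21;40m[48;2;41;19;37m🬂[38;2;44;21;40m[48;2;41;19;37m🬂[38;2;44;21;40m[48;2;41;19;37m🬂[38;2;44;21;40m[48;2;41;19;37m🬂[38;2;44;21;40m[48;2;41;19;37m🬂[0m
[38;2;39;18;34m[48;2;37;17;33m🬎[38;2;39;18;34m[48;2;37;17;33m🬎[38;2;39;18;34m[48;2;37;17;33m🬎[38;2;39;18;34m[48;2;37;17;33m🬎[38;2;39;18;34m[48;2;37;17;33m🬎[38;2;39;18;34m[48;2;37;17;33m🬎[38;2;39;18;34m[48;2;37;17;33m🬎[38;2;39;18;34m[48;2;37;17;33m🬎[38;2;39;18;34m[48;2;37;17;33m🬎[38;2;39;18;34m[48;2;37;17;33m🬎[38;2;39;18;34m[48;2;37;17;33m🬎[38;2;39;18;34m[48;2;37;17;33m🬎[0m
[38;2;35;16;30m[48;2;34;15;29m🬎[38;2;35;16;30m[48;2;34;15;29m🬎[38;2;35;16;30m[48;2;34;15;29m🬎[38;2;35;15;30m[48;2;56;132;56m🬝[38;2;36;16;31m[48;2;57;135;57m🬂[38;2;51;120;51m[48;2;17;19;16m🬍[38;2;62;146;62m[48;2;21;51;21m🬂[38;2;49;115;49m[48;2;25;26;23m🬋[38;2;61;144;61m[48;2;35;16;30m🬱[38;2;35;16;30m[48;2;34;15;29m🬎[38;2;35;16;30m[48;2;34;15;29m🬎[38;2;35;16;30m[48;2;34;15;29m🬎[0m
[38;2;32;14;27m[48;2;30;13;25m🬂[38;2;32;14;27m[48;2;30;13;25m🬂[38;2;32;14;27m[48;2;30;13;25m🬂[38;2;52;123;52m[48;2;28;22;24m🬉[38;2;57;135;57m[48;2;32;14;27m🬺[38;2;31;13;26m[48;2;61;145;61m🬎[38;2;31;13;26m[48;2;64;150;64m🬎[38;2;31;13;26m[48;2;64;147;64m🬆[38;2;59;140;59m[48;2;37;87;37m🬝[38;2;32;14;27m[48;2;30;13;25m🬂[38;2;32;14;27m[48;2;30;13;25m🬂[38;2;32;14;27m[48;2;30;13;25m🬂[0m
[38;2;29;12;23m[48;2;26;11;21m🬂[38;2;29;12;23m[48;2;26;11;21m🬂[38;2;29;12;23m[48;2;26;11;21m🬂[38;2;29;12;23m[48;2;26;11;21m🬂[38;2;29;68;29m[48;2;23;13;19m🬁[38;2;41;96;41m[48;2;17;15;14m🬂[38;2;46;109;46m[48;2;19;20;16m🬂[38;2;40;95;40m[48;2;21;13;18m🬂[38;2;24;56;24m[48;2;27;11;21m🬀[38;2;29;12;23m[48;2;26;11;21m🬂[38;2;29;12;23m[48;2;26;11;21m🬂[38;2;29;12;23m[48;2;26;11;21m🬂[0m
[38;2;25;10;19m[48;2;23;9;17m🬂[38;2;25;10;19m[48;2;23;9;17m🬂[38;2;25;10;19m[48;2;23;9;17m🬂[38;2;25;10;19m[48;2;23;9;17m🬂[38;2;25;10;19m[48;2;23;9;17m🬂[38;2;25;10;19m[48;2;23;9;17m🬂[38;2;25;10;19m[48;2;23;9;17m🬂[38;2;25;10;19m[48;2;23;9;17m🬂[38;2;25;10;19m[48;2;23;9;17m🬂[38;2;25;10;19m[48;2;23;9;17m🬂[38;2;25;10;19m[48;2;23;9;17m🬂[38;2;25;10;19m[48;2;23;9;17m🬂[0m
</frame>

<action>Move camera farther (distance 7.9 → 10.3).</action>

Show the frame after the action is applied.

<frame>
[38;2;44;21;40m[48;2;41;19;37m🬂[38;2;44;21;40m[48;2;41;19;37m🬂[38;2;44;21;40m[48;2;41;19;37m🬂[38;2;44;21;40m[48;2;41;19;37m🬂[38;2;44;21;40m[48;2;41;19;37m🬂[38;2;44;21;40m[48;2;41;19;37m🬂[38;2;44;21;40m[48;2;41;19;37m🬂[38;2;44;21;40m[48;2;41;19;37m🬂[38;2;44;21;40m[48;2;41;19;37m🬂[38;2;44;21;40m[48;2;41;19;37m🬂[38;2;44;21;40m[48;2;41;19;37m🬂[38;2;44;21;40m[48;2;41;19;37m🬂[0m
[38;2;39;18;34m[48;2;37;17;33m🬎[38;2;39;18;34m[48;2;37;17;33m🬎[38;2;39;18;34m[48;2;37;17;33m🬎[38;2;39;18;34m[48;2;37;17;33m🬎[38;2;39;18;34m[48;2;37;17;33m🬎[38;2;39;18;34m[48;2;37;17;33m🬎[38;2;39;18;34m[48;2;37;17;33m🬎[38;2;39;18;34m[48;2;37;17;33m🬎[38;2;39;18;34m[48;2;37;17;33m🬎[38;2;39;18;34m[48;2;37;17;33m🬎[38;2;39;18;34m[48;2;37;17;33m🬎[38;2;39;18;34m[48;2;37;17;33m🬎[0m
[38;2;35;16;30m[48;2;34;15;29m🬎[38;2;35;16;30m[48;2;34;15;29m🬎[38;2;35;16;30m[48;2;34;15;29m🬎[38;2;35;16;30m[48;2;34;15;29m🬎[38;2;35;15;30m[48;2;65;153;65m🬝[38;2;58;132;58m[48;2;27;17;23m🬚[38;2;65;142;65m[48;2;22;17;19m🬋[38;2;60;142;60m[48;2;32;25;28m🬢[38;2;35;16;30m[48;2;34;15;29m🬎[38;2;35;16;30m[48;2;34;15;29m🬎[38;2;35;16;30m[48;2;34;15;29m🬎[38;2;35;16;30m[48;2;34;15;29m🬎[0m
[38;2;32;14;27m[48;2;30;13;25m🬂[38;2;32;14;27m[48;2;30;13;25m🬂[38;2;32;14;27m[48;2;30;13;25m🬂[38;2;32;14;27m[48;2;30;13;25m🬂[38;2;56;132;56m[48;2;24;37;22m🬊[38;2;32;14;27m[48;2;52;123;52m🬂[38;2;31;13;26m[48;2;53;124;53m🬆[38;2;31;43;28m[48;2;57;135;57m🬟[38;2;52;122;52m[48;2;30;13;25m🬄[38;2;32;14;27m[48;2;30;13;25m🬂[38;2;32;14;27m[48;2;30;13;25m🬂[38;2;32;14;27m[48;2;30;13;25m🬂[0m
[38;2;29;12;23m[48;2;26;11;21m🬂[38;2;29;12;23m[48;2;26;11;21m🬂[38;2;29;12;23m[48;2;26;11;21m🬂[38;2;29;12;23m[48;2;26;11;21m🬂[38;2;29;12;23m[48;2;26;11;21m🬂[38;2;27;11;21m[48;2;8;19;8m🬺[38;2;8;19;8m[48;2;26;11;21m🬂[38;2;29;12;23m[48;2;26;11;21m🬂[38;2;29;12;23m[48;2;26;11;21m🬂[38;2;29;12;23m[48;2;26;11;21m🬂[38;2;29;12;23m[48;2;26;11;21m🬂[38;2;29;12;23m[48;2;26;11;21m🬂[0m
[38;2;25;10;19m[48;2;23;9;17m🬂[38;2;25;10;19m[48;2;23;9;17m🬂[38;2;25;10;19m[48;2;23;9;17m🬂[38;2;25;10;19m[48;2;23;9;17m🬂[38;2;25;10;19m[48;2;23;9;17m🬂[38;2;25;10;19m[48;2;23;9;17m🬂[38;2;25;10;19m[48;2;23;9;17m🬂[38;2;25;10;19m[48;2;23;9;17m🬂[38;2;25;10;19m[48;2;23;9;17m🬂[38;2;25;10;19m[48;2;23;9;17m🬂[38;2;25;10;19m[48;2;23;9;17m🬂[38;2;25;10;19m[48;2;23;9;17m🬂[0m
</frame>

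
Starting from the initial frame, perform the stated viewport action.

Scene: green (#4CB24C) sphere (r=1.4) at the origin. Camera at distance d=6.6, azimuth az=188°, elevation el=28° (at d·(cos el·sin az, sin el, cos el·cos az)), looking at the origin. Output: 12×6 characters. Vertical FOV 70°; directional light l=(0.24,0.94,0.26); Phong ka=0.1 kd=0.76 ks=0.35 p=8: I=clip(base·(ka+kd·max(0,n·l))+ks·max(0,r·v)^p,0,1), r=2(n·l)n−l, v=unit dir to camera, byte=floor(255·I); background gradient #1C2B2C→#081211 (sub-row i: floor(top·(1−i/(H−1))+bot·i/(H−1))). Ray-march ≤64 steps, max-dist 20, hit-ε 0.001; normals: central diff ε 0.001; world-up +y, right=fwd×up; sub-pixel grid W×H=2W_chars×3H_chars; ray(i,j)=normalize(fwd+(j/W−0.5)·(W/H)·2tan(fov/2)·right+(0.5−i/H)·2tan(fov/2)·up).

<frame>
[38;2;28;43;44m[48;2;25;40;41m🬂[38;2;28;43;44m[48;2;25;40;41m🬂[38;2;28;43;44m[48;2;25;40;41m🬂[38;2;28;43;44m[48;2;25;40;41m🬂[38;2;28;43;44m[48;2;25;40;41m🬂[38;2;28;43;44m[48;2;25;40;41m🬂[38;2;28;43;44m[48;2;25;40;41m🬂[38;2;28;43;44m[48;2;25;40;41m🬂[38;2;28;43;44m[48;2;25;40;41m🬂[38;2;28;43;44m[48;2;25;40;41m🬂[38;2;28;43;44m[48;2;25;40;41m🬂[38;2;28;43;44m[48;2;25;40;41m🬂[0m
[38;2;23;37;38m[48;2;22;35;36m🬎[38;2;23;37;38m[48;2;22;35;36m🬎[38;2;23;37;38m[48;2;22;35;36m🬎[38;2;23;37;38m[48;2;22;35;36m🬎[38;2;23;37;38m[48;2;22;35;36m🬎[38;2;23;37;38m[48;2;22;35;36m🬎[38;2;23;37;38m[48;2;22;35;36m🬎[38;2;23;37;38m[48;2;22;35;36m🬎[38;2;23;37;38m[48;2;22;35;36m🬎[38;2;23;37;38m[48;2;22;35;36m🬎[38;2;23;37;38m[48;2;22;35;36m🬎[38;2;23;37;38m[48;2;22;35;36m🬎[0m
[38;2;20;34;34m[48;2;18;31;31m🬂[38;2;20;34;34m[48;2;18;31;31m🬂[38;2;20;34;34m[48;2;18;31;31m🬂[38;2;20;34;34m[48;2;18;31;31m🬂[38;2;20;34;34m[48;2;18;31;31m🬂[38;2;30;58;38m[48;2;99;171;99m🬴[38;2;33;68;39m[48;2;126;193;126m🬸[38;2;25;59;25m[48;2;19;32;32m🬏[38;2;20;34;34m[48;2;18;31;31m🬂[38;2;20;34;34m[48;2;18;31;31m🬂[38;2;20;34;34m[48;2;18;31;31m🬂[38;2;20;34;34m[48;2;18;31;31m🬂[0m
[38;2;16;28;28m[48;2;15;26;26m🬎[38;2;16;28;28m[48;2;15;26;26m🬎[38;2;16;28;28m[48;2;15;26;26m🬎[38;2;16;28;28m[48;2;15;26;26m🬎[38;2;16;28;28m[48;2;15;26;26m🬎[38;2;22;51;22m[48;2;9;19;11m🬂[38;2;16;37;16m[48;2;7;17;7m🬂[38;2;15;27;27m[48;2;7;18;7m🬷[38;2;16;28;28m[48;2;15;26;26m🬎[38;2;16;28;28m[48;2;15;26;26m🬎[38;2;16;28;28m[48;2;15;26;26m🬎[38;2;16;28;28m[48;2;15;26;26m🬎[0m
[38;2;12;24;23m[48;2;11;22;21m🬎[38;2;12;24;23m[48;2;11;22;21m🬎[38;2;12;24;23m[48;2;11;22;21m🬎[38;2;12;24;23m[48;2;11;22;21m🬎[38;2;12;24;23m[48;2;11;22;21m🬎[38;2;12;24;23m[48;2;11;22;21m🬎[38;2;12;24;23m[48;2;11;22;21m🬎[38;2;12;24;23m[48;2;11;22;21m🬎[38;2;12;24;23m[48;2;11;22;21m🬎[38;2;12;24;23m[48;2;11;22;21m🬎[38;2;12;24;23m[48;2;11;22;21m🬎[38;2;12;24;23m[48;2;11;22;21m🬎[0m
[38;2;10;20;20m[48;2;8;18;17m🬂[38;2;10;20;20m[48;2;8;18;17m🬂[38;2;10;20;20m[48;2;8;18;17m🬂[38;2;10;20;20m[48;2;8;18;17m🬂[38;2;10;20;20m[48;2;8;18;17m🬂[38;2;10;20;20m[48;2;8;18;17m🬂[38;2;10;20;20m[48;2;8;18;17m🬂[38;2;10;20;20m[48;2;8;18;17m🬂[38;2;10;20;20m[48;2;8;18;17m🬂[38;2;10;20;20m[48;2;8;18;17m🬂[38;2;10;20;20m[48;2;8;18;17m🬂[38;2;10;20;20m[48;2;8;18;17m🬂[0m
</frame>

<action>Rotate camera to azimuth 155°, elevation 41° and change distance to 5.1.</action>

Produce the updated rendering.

<frame>
[38;2;28;43;44m[48;2;25;40;41m🬂[38;2;28;43;44m[48;2;25;40;41m🬂[38;2;28;43;44m[48;2;25;40;41m🬂[38;2;28;43;44m[48;2;25;40;41m🬂[38;2;28;43;44m[48;2;25;40;41m🬂[38;2;28;43;44m[48;2;25;40;41m🬂[38;2;28;43;44m[48;2;25;40;41m🬂[38;2;28;43;44m[48;2;25;40;41m🬂[38;2;28;43;44m[48;2;25;40;41m🬂[38;2;28;43;44m[48;2;25;40;41m🬂[38;2;28;43;44m[48;2;25;40;41m🬂[38;2;28;43;44m[48;2;25;40;41m🬂[0m
[38;2;23;37;38m[48;2;22;35;36m🬎[38;2;23;37;38m[48;2;22;35;36m🬎[38;2;23;37;38m[48;2;22;35;36m🬎[38;2;23;37;38m[48;2;22;35;36m🬎[38;2;23;37;38m[48;2;22;35;36m🬎[38;2;23;37;38m[48;2;22;35;36m🬎[38;2;23;37;38m[48;2;22;35;36m🬎[38;2;23;37;38m[48;2;22;35;36m🬎[38;2;23;37;38m[48;2;22;35;36m🬎[38;2;23;37;38m[48;2;22;35;36m🬎[38;2;23;37;38m[48;2;22;35;36m🬎[38;2;23;37;38m[48;2;22;35;36m🬎[0m
[38;2;20;34;34m[48;2;18;31;31m🬂[38;2;20;34;34m[48;2;18;31;31m🬂[38;2;20;34;34m[48;2;18;31;31m🬂[38;2;20;34;34m[48;2;18;31;31m🬂[38;2;54;128;54m[48;2;19;32;32m🬦[38;2;141;218;141m[48;2;72;149;72m🬇[38;2;112;185;112m[48;2;57;125;57m🬃[38;2;40;96;40m[48;2;24;54;29m▌[38;2;20;34;34m[48;2;18;31;31m🬂[38;2;20;34;34m[48;2;18;31;31m🬂[38;2;20;34;34m[48;2;18;31;31m🬂[38;2;20;34;34m[48;2;18;31;31m🬂[0m
[38;2;16;28;28m[48;2;15;26;26m🬎[38;2;16;28;28m[48;2;15;26;26m🬎[38;2;16;28;28m[48;2;15;26;26m🬎[38;2;16;28;28m[48;2;15;26;26m🬎[38;2;36;85;36m[48;2;14;27;23m🬉[38;2;36;85;36m[48;2;17;42;17m🬎[38;2;32;75;32m[48;2;15;36;15m🬆[38;2;26;62;26m[48;2;10;25;10m🬀[38;2;16;28;28m[48;2;15;26;26m🬎[38;2;16;28;28m[48;2;15;26;26m🬎[38;2;16;28;28m[48;2;15;26;26m🬎[38;2;16;28;28m[48;2;15;26;26m🬎[0m
[38;2;12;24;23m[48;2;11;22;21m🬎[38;2;12;24;23m[48;2;11;22;21m🬎[38;2;12;24;23m[48;2;11;22;21m🬎[38;2;12;24;23m[48;2;11;22;21m🬎[38;2;12;24;23m[48;2;11;22;21m🬎[38;2;7;17;7m[48;2;11;22;22m🬂[38;2;7;17;7m[48;2;11;22;22m🬂[38;2;7;17;7m[48;2;11;23;22m🬀[38;2;12;24;23m[48;2;11;22;21m🬎[38;2;12;24;23m[48;2;11;22;21m🬎[38;2;12;24;23m[48;2;11;22;21m🬎[38;2;12;24;23m[48;2;11;22;21m🬎[0m
[38;2;10;20;20m[48;2;8;18;17m🬂[38;2;10;20;20m[48;2;8;18;17m🬂[38;2;10;20;20m[48;2;8;18;17m🬂[38;2;10;20;20m[48;2;8;18;17m🬂[38;2;10;20;20m[48;2;8;18;17m🬂[38;2;10;20;20m[48;2;8;18;17m🬂[38;2;10;20;20m[48;2;8;18;17m🬂[38;2;10;20;20m[48;2;8;18;17m🬂[38;2;10;20;20m[48;2;8;18;17m🬂[38;2;10;20;20m[48;2;8;18;17m🬂[38;2;10;20;20m[48;2;8;18;17m🬂[38;2;10;20;20m[48;2;8;18;17m🬂[0m
</frame>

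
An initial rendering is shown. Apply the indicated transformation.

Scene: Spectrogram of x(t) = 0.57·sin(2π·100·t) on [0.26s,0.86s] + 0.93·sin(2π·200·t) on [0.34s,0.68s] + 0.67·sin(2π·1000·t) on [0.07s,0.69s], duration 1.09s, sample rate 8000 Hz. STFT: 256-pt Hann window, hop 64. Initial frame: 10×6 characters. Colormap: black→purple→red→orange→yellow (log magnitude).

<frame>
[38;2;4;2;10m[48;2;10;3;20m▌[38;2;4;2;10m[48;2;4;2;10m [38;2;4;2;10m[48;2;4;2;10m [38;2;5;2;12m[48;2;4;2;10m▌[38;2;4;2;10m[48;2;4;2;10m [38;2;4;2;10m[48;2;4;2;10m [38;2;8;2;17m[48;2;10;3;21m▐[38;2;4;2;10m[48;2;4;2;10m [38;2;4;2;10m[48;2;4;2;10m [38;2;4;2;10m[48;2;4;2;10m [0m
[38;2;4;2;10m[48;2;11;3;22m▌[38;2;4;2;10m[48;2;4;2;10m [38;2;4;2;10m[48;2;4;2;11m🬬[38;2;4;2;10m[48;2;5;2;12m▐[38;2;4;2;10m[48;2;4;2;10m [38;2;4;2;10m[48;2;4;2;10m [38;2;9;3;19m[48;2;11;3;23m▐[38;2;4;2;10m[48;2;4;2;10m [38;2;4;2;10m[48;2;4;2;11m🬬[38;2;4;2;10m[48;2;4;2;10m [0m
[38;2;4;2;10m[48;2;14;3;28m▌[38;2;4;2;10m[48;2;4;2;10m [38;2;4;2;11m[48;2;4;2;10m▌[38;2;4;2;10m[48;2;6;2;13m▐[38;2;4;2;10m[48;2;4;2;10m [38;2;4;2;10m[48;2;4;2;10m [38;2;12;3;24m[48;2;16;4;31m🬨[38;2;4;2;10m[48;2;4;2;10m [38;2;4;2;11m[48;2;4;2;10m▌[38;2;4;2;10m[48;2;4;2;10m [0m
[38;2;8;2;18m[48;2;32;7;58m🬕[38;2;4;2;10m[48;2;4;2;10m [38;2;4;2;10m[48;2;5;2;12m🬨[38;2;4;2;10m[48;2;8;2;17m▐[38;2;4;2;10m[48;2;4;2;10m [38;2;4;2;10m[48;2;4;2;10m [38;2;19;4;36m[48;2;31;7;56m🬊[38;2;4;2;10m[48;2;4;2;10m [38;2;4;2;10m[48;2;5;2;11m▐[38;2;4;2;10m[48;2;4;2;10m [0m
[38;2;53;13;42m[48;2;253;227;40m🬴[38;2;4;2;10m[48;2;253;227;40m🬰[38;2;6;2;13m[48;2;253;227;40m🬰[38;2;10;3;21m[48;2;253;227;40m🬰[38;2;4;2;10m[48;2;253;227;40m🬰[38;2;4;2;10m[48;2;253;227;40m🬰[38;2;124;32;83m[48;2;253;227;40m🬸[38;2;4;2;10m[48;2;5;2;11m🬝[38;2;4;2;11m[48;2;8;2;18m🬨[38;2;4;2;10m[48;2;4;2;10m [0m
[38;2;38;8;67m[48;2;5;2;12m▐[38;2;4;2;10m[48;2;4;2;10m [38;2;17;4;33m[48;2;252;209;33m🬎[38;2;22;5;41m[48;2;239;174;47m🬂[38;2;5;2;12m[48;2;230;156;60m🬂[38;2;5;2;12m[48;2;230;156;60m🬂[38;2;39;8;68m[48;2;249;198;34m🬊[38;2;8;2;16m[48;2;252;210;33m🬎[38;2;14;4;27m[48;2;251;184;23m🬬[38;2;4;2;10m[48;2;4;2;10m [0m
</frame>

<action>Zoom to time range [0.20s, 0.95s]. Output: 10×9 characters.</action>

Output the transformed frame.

<frame>
[38;2;4;2;10m[48;2;4;2;10m [38;2;4;2;10m[48;2;5;2;12m▌[38;2;4;2;10m[48;2;4;2;10m [38;2;4;2;10m[48;2;4;2;10m [38;2;4;2;10m[48;2;4;2;10m [38;2;4;2;10m[48;2;4;2;10m [38;2;4;2;10m[48;2;10;3;21m▌[38;2;4;2;10m[48;2;4;2;10m [38;2;4;2;10m[48;2;4;2;10m [38;2;4;2;10m[48;2;4;2;10m [0m
[38;2;4;2;10m[48;2;4;2;10m [38;2;4;2;10m[48;2;5;2;12m▌[38;2;4;2;10m[48;2;4;2;10m [38;2;4;2;10m[48;2;4;2;10m [38;2;4;2;10m[48;2;4;2;10m [38;2;4;2;10m[48;2;4;2;10m [38;2;4;2;10m[48;2;11;3;21m▌[38;2;4;2;10m[48;2;4;2;10m [38;2;4;2;10m[48;2;4;2;10m [38;2;4;2;10m[48;2;4;2;10m [0m
[38;2;4;2;10m[48;2;4;2;11m🬝[38;2;4;2;10m[48;2;5;2;12m▌[38;2;4;2;10m[48;2;4;2;10m [38;2;4;2;10m[48;2;4;2;10m [38;2;4;2;10m[48;2;4;2;10m [38;2;4;2;10m[48;2;4;2;10m [38;2;4;2;10m[48;2;12;3;23m▌[38;2;4;2;10m[48;2;4;2;10m [38;2;4;2;10m[48;2;4;2;10m [38;2;4;2;10m[48;2;4;2;11m🬬[0m
[38;2;4;2;10m[48;2;4;2;11m▌[38;2;4;2;10m[48;2;6;2;13m▌[38;2;4;2;10m[48;2;4;2;10m [38;2;4;2;10m[48;2;4;2;10m [38;2;4;2;10m[48;2;4;2;10m [38;2;4;2;10m[48;2;4;2;10m [38;2;4;2;10m[48;2;14;3;26m▌[38;2;4;2;10m[48;2;4;2;10m [38;2;4;2;10m[48;2;4;2;10m [38;2;4;2;11m[48;2;4;2;10m▌[0m
[38;2;4;2;10m[48;2;5;2;11m🬝[38;2;4;2;10m[48;2;6;2;14m▌[38;2;4;2;10m[48;2;4;2;11m🬬[38;2;4;2;10m[48;2;4;2;10m [38;2;4;2;10m[48;2;4;2;10m [38;2;4;2;10m[48;2;4;2;10m [38;2;4;2;10m[48;2;18;4;35m▌[38;2;4;2;10m[48;2;4;2;10m [38;2;4;2;10m[48;2;4;2;10m [38;2;4;2;10m[48;2;5;2;11m🬬[0m
[38;2;4;2;10m[48;2;5;2;12m▌[38;2;4;2;10m[48;2;8;2;17m▌[38;2;4;2;11m[48;2;4;2;10m▌[38;2;4;2;10m[48;2;4;2;10m [38;2;4;2;10m[48;2;4;2;10m [38;2;4;2;10m[48;2;4;2;10m [38;2;4;2;10m[48;2;30;7;54m▌[38;2;4;2;10m[48;2;4;2;10m [38;2;4;2;10m[48;2;4;2;10m [38;2;5;2;12m[48;2;4;2;10m▌[0m
[38;2;6;2;14m[48;2;253;227;40m🬎[38;2;8;2;18m[48;2;253;227;40m🬎[38;2;5;2;12m[48;2;253;227;40m🬎[38;2;5;2;12m[48;2;253;227;40m🬎[38;2;5;2;12m[48;2;253;227;40m🬎[38;2;5;2;12m[48;2;253;227;40m🬎[38;2;27;7;37m[48;2;239;176;47m🬆[38;2;4;2;10m[48;2;4;2;10m [38;2;4;2;10m[48;2;4;2;11m🬝[38;2;4;2;10m[48;2;6;2;14m▐[0m
[38;2;5;2;12m[48;2;14;3;27m🬕[38;2;8;2;16m[48;2;34;8;60m🬕[38;2;5;2;12m[48;2;10;3;21m🬨[38;2;4;2;10m[48;2;5;2;12m🬎[38;2;4;2;10m[48;2;5;2;12m🬎[38;2;4;2;10m[48;2;5;2;12m🬎[38;2;75;18;85m[48;2;4;2;11m▐[38;2;4;2;10m[48;2;4;2;10m [38;2;4;2;10m[48;2;5;2;12m🬕[38;2;5;2;12m[48;2;14;3;26m🬨[0m
[38;2;10;3;20m[48;2;227;134;53m🬕[38;2;65;16;61m[48;2;252;216;35m🬆[38;2;28;6;50m[48;2;253;230;41m🬂[38;2;21;5;39m[48;2;253;230;41m🬂[38;2;21;5;39m[48;2;254;230;41m🬂[38;2;21;5;39m[48;2;253;229;41m🬂[38;2;84;21;61m[48;2;253;229;41m🬂[38;2;29;7;50m[48;2;252;210;33m🬎[38;2;33;8;52m[48;2;252;210;33m🬎[38;2;10;3;20m[48;2;227;121;49m🬨[0m
</frame>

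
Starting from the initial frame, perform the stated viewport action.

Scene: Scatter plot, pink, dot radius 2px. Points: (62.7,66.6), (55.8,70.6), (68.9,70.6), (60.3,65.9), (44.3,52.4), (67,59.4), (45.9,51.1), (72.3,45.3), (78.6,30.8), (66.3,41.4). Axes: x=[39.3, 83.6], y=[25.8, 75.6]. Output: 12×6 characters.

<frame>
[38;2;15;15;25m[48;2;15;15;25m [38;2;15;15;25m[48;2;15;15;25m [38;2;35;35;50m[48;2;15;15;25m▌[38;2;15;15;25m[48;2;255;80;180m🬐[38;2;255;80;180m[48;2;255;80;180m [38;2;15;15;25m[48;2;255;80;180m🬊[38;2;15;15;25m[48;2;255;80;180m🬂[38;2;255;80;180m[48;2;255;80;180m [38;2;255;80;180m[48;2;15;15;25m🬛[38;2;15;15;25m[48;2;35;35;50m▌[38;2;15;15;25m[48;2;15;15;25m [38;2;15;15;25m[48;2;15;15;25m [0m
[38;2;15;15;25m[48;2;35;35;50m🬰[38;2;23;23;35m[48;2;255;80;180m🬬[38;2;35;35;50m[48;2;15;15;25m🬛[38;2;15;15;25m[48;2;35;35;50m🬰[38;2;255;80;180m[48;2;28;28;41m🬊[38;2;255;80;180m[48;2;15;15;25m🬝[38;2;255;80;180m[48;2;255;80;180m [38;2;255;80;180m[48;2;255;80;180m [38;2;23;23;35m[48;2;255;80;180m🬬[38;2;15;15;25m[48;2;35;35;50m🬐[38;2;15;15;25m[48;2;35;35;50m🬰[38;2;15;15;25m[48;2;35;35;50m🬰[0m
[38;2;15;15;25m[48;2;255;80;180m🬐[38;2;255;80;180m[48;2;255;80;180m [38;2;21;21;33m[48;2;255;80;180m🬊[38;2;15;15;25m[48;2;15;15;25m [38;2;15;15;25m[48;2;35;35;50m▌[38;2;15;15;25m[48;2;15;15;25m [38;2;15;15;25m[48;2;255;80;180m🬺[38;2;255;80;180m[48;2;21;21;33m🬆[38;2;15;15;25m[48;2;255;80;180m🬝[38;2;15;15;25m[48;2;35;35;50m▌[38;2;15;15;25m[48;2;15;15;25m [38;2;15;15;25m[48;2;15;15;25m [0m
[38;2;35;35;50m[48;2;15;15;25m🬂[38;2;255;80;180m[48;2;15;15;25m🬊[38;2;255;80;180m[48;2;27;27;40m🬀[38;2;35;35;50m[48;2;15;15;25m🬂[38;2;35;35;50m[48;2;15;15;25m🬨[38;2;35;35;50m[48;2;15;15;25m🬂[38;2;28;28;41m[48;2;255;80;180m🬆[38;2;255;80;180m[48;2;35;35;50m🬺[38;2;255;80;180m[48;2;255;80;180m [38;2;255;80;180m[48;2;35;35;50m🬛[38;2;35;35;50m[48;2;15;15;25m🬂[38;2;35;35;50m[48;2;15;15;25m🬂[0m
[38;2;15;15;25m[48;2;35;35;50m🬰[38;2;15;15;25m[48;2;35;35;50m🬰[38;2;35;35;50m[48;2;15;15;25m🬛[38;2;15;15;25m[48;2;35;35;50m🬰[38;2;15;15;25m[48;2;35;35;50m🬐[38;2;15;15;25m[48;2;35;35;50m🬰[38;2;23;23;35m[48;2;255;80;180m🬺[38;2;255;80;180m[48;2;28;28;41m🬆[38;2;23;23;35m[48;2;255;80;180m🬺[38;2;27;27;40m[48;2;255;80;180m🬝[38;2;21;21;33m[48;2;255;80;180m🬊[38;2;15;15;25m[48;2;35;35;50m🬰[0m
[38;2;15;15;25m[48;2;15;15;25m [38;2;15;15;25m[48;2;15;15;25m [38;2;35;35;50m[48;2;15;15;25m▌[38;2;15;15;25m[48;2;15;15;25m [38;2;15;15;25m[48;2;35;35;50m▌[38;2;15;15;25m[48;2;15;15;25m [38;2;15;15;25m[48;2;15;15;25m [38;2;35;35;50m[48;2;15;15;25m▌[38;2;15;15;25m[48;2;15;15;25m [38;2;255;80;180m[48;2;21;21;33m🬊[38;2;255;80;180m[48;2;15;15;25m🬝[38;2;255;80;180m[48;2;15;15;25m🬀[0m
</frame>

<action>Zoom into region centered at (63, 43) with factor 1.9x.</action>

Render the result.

<frame>
[38;2;15;15;25m[48;2;15;15;25m [38;2;15;15;25m[48;2;15;15;25m [38;2;35;35;50m[48;2;15;15;25m▌[38;2;15;15;25m[48;2;15;15;25m [38;2;15;15;25m[48;2;35;35;50m▌[38;2;15;15;25m[48;2;15;15;25m [38;2;15;15;25m[48;2;15;15;25m [38;2;35;35;50m[48;2;15;15;25m▌[38;2;15;15;25m[48;2;15;15;25m [38;2;15;15;25m[48;2;35;35;50m▌[38;2;15;15;25m[48;2;15;15;25m [38;2;15;15;25m[48;2;15;15;25m [0m
[38;2;15;15;25m[48;2;35;35;50m🬰[38;2;15;15;25m[48;2;35;35;50m🬰[38;2;35;35;50m[48;2;15;15;25m🬛[38;2;15;15;25m[48;2;35;35;50m🬰[38;2;15;15;25m[48;2;35;35;50m🬐[38;2;15;15;25m[48;2;35;35;50m🬰[38;2;15;15;25m[48;2;35;35;50m🬰[38;2;35;35;50m[48;2;15;15;25m🬛[38;2;15;15;25m[48;2;35;35;50m🬰[38;2;15;15;25m[48;2;35;35;50m🬐[38;2;23;23;35m[48;2;255;80;180m🬬[38;2;15;15;25m[48;2;35;35;50m🬰[0m
[38;2;15;15;25m[48;2;15;15;25m [38;2;15;15;25m[48;2;15;15;25m [38;2;35;35;50m[48;2;15;15;25m▌[38;2;15;15;25m[48;2;15;15;25m [38;2;15;15;25m[48;2;35;35;50m▌[38;2;15;15;25m[48;2;15;15;25m [38;2;15;15;25m[48;2;255;80;180m🬝[38;2;21;21;33m[48;2;255;80;180m🬊[38;2;15;15;25m[48;2;15;15;25m [38;2;15;15;25m[48;2;255;80;180m🬐[38;2;255;80;180m[48;2;255;80;180m [38;2;15;15;25m[48;2;255;80;180m🬸[0m
[38;2;35;35;50m[48;2;15;15;25m🬂[38;2;35;35;50m[48;2;15;15;25m🬂[38;2;35;35;50m[48;2;15;15;25m🬕[38;2;35;35;50m[48;2;15;15;25m🬂[38;2;35;35;50m[48;2;15;15;25m🬨[38;2;35;35;50m[48;2;15;15;25m🬂[38;2;255;80;180m[48;2;15;15;25m🬊[38;2;255;80;180m[48;2;15;15;25m🬝[38;2;255;80;180m[48;2;19;19;30m🬀[38;2;35;35;50m[48;2;15;15;25m🬨[38;2;255;80;180m[48;2;19;19;30m🬀[38;2;35;35;50m[48;2;15;15;25m🬂[0m
[38;2;15;15;25m[48;2;35;35;50m🬰[38;2;15;15;25m[48;2;35;35;50m🬰[38;2;35;35;50m[48;2;15;15;25m🬛[38;2;15;15;25m[48;2;35;35;50m🬰[38;2;15;15;25m[48;2;35;35;50m🬐[38;2;15;15;25m[48;2;35;35;50m🬰[38;2;15;15;25m[48;2;35;35;50m🬰[38;2;35;35;50m[48;2;15;15;25m🬛[38;2;15;15;25m[48;2;35;35;50m🬰[38;2;15;15;25m[48;2;35;35;50m🬐[38;2;15;15;25m[48;2;35;35;50m🬰[38;2;15;15;25m[48;2;35;35;50m🬰[0m
[38;2;15;15;25m[48;2;15;15;25m [38;2;15;15;25m[48;2;15;15;25m [38;2;35;35;50m[48;2;15;15;25m▌[38;2;15;15;25m[48;2;15;15;25m [38;2;15;15;25m[48;2;35;35;50m▌[38;2;15;15;25m[48;2;15;15;25m [38;2;15;15;25m[48;2;15;15;25m [38;2;35;35;50m[48;2;15;15;25m▌[38;2;15;15;25m[48;2;15;15;25m [38;2;15;15;25m[48;2;35;35;50m▌[38;2;15;15;25m[48;2;15;15;25m [38;2;15;15;25m[48;2;15;15;25m [0m
</frame>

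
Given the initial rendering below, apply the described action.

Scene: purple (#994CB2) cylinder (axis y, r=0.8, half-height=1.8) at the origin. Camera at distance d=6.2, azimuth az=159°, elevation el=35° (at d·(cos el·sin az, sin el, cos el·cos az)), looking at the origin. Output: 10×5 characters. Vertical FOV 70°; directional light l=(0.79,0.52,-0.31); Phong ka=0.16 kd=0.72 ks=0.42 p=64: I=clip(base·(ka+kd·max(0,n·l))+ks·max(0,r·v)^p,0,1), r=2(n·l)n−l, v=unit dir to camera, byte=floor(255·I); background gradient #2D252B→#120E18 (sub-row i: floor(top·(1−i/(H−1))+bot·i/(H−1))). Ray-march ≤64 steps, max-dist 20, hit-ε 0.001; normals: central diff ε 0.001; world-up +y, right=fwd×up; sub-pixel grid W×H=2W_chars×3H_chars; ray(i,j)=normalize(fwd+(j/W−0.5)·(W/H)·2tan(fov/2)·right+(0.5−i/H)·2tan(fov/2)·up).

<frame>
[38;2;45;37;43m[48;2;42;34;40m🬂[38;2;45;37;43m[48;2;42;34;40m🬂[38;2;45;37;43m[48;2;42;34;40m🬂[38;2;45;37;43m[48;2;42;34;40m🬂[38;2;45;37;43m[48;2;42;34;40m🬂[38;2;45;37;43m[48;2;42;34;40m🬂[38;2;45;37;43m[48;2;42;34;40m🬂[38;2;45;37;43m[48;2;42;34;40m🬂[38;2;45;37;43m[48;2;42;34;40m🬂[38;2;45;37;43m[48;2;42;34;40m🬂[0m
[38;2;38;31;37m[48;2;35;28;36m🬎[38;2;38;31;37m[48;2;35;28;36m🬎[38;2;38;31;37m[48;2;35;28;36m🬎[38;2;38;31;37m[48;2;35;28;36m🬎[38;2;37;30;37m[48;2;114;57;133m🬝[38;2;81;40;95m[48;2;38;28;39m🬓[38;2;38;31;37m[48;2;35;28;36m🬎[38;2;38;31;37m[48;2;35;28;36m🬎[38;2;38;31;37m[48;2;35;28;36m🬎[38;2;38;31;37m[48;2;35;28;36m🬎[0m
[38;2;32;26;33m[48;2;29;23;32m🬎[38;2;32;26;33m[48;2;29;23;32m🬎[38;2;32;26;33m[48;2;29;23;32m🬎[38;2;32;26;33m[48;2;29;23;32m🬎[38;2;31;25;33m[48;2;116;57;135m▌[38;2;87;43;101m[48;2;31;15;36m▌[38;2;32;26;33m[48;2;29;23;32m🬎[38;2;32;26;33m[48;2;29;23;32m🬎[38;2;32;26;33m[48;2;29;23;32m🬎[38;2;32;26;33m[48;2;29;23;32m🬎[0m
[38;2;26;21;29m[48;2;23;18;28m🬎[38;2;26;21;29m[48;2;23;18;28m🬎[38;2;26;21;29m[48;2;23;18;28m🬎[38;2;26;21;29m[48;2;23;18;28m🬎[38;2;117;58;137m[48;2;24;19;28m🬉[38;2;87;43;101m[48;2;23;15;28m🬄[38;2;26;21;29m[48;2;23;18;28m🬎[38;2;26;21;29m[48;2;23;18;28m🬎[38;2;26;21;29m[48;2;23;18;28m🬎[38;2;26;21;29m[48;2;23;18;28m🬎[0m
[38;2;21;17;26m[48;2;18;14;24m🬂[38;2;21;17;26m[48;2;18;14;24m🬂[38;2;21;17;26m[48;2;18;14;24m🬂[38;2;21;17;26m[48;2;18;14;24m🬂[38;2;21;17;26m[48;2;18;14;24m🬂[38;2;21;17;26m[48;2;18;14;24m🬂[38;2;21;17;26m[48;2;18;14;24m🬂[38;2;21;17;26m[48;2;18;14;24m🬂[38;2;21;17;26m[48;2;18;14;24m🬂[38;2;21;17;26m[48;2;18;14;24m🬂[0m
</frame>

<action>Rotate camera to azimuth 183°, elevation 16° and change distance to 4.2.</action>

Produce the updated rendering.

<frame>
[38;2;45;37;43m[48;2;42;34;40m🬂[38;2;45;37;43m[48;2;42;34;40m🬂[38;2;45;37;43m[48;2;42;34;40m🬂[38;2;45;37;43m[48;2;42;34;40m🬂[38;2;45;37;43m[48;2;42;34;40m🬂[38;2;54;26;62m[48;2;43;35;41m🬏[38;2;45;37;43m[48;2;42;34;40m🬂[38;2;45;37;43m[48;2;42;34;40m🬂[38;2;45;37;43m[48;2;42;34;40m🬂[38;2;45;37;43m[48;2;42;34;40m🬂[0m
[38;2;38;31;37m[48;2;35;28;36m🬎[38;2;38;31;37m[48;2;35;28;36m🬎[38;2;38;31;37m[48;2;35;28;36m🬎[38;2;38;31;37m[48;2;35;28;36m🬎[38;2;84;41;98m[48;2;112;55;130m▐[38;2;54;26;62m[48;2;24;12;28m▌[38;2;24;12;28m[48;2;37;30;37m▌[38;2;38;31;37m[48;2;35;28;36m🬎[38;2;38;31;37m[48;2;35;28;36m🬎[38;2;38;31;37m[48;2;35;28;36m🬎[0m
[38;2;32;26;33m[48;2;29;23;32m🬎[38;2;32;26;33m[48;2;29;23;32m🬎[38;2;32;26;33m[48;2;29;23;32m🬎[38;2;32;26;33m[48;2;29;23;32m🬎[38;2;86;42;100m[48;2;116;57;134m▐[38;2;54;26;62m[48;2;24;12;28m▌[38;2;24;12;28m[48;2;31;25;33m▌[38;2;32;26;33m[48;2;29;23;32m🬎[38;2;32;26;33m[48;2;29;23;32m🬎[38;2;32;26;33m[48;2;29;23;32m🬎[0m
[38;2;26;21;29m[48;2;23;18;28m🬎[38;2;26;21;29m[48;2;23;18;28m🬎[38;2;26;21;29m[48;2;23;18;28m🬎[38;2;26;21;29m[48;2;23;18;28m🬎[38;2;96;47;111m[48;2;24;19;28m🬨[38;2;54;26;62m[48;2;24;12;28m▌[38;2;24;12;28m[48;2;24;19;28m🬀[38;2;26;21;29m[48;2;23;18;28m🬎[38;2;26;21;29m[48;2;23;18;28m🬎[38;2;26;21;29m[48;2;23;18;28m🬎[0m
[38;2;21;17;26m[48;2;18;14;24m🬂[38;2;21;17;26m[48;2;18;14;24m🬂[38;2;21;17;26m[48;2;18;14;24m🬂[38;2;21;17;26m[48;2;18;14;24m🬂[38;2;91;45;106m[48;2;19;15;24m🬁[38;2;54;26;62m[48;2;19;14;25m🬀[38;2;21;17;26m[48;2;18;14;24m🬂[38;2;21;17;26m[48;2;18;14;24m🬂[38;2;21;17;26m[48;2;18;14;24m🬂[38;2;21;17;26m[48;2;18;14;24m🬂[0m
</frame>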